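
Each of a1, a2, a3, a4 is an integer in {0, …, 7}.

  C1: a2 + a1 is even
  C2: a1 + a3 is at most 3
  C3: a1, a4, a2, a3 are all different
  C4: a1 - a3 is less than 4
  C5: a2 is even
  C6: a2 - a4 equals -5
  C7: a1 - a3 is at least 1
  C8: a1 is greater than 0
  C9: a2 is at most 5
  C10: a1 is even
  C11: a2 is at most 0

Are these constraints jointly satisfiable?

One satisfying assignment is a1 = 2, a2 = 0, a3 = 1, a4 = 5.
For the less obvious constraints — constraint 2: a1 + a3 = 3; constraint 4: a1 - a3 = 1 — and the others hold by inspection.

Satisfiable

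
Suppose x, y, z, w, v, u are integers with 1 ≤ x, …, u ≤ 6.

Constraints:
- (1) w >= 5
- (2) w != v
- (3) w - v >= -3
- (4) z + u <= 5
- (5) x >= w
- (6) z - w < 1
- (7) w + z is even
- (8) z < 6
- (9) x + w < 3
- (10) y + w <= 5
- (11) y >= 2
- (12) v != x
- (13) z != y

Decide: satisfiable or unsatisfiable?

Unsatisfiable

From constraint 11: y ≥ 2. From constraint 1: w ≥ 5. Hence y + w ≥ 7. But constraint 10 requires y + w ≤ 5, and 5 < 7. Contradiction.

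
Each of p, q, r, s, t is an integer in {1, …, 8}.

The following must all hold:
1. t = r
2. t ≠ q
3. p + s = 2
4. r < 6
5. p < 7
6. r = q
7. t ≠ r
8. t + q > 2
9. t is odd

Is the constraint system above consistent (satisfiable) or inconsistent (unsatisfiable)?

From constraints 1 and 6, t = r = q, so t = q. But constraint 2 says t ≠ q. Contradiction.

Unsatisfiable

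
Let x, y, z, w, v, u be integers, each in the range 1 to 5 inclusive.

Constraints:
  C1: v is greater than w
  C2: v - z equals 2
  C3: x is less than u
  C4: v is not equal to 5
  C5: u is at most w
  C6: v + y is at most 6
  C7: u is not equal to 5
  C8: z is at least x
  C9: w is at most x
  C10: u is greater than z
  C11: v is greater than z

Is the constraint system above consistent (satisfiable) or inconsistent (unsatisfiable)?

Constraints 3, 5, and 9 give u ≤ w, w ≤ x, x < u. Chaining: u ≤ w ≤ x < u, which forces u < u — impossible.

Unsatisfiable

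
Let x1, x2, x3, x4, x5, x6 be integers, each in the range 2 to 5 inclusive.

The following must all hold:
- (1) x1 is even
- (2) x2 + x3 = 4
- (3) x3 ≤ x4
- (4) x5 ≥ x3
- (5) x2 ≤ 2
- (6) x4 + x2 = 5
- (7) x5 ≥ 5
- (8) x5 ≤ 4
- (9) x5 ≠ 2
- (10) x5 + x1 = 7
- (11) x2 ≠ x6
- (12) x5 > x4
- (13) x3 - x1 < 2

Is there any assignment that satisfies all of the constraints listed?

From constraint 7: x5 ≥ 5. From constraint 8: x5 ≤ 4. But 4 < 5, so no value of x5 works.

Unsatisfiable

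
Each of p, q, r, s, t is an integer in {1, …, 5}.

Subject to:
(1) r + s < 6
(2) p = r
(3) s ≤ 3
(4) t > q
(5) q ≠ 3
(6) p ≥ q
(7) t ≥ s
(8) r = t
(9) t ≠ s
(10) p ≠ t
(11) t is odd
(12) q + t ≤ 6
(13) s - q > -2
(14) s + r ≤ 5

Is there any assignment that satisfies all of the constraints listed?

Unsatisfiable

From constraints 2 and 8, p = r = t, so p = t. But constraint 10 says p ≠ t. Contradiction.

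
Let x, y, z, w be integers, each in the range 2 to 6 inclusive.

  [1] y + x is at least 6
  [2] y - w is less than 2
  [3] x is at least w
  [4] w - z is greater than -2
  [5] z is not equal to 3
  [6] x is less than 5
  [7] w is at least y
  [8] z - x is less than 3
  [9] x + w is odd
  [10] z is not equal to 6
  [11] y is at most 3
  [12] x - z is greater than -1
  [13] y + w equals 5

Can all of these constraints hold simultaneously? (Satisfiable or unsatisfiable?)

Setting (x, y, z, w) = (4, 2, 4, 3) satisfies everything: constraint 1: y + x = 6; constraint 2: y - w = -1; constraint 4: w - z = -1, and the others follow.

Satisfiable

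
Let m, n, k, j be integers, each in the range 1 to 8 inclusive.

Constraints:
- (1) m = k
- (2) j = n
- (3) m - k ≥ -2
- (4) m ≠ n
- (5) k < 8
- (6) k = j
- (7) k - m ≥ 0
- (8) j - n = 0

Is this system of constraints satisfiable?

Unsatisfiable

From constraints 1, 2, and 6, m = k = j = n, so m = n. But constraint 4 says m ≠ n. Contradiction.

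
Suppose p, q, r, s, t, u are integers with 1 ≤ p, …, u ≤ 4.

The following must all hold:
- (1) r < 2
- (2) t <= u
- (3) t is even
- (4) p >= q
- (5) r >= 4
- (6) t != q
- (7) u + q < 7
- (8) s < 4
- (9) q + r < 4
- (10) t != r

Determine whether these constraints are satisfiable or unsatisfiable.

From constraint 5: r ≥ 4. From constraint 1: r ≤ 1. But 1 < 4, so no value of r works.

Unsatisfiable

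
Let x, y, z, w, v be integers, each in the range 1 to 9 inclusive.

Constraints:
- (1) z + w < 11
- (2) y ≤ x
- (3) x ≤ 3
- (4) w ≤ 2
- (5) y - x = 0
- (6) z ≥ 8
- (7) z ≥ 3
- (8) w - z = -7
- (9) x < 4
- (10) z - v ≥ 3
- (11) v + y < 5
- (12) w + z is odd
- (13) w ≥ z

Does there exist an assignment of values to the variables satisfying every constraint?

Unsatisfiable

From constraints 6 and 13: w ≥ z and z ≥ 8, so w ≥ 8. From constraint 4: w ≤ 2. But 2 < 8, so no value of w works.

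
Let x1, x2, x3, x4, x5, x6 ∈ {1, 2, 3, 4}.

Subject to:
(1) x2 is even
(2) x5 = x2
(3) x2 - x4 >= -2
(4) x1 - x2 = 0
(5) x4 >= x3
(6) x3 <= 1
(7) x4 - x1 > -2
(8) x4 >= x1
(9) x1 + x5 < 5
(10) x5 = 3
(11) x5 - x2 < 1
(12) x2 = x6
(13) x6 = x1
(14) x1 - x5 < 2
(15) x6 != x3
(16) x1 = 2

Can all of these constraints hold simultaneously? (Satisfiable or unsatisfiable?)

Constraint 10 fixes x5 = 3 and constraint 16 fixes x1 = 2. Constraints 2, 12, and 13 give x5 = x2 = x6 = x1, so x5 = x1. But 3 ≠ 2 — contradiction.

Unsatisfiable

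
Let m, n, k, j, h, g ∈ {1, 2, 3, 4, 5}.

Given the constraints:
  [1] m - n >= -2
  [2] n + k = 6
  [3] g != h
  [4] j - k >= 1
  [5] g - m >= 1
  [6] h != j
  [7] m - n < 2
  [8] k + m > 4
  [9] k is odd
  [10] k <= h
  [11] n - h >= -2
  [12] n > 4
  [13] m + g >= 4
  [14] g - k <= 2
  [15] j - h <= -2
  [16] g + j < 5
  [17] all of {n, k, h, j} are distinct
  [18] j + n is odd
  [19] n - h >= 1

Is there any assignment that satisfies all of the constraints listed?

Constraints 1, 4, 5, 14, 15, and 19 give n − h ≥ 1, h − j ≥ 2, j − k ≥ 1, k − g ≥ -2, g − m ≥ 1, m − n ≥ -2.
Adding all 6 inequalities: the left sides telescope to 0, and the right sides sum to 1 + 2 + 1 + (-2) + 1 + (-2) = 1. So 0 ≥ 1, which is false.

Unsatisfiable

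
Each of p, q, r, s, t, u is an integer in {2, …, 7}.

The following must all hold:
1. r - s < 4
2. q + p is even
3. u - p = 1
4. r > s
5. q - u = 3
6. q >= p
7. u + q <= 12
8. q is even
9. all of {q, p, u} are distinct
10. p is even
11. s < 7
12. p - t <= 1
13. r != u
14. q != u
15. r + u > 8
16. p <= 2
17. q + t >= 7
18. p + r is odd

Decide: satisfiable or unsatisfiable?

Satisfiable

The assignment p = 2, q = 6, r = 7, s = 4, t = 3, u = 3 works:
  constraint 1 holds since r - s = 3.
  constraint 3 holds since u - p = 1.
  constraint 5 holds since q - u = 3.
The rest check out directly.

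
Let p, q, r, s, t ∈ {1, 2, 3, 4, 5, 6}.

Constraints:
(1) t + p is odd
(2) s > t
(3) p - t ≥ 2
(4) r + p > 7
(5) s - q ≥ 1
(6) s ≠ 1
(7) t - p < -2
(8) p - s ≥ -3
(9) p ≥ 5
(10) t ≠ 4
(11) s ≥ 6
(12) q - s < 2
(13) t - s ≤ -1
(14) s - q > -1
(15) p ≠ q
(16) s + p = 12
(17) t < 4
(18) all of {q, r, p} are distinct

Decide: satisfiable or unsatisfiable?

Try p = 6, q = 5, r = 3, s = 6, t = 3.
Check constraint 3: p - t = 3; constraint 4: r + p = 9; constraint 5: s - q = 1. The remaining constraints are straightforward to verify.

Satisfiable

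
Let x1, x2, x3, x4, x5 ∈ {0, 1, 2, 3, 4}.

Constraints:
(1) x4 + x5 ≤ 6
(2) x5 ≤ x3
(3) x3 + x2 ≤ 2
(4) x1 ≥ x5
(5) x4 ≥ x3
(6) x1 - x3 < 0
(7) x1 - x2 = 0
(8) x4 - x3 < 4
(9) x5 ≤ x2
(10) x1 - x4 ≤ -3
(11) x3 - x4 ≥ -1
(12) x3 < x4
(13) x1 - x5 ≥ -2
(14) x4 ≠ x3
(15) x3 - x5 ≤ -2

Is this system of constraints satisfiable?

Unsatisfiable

Constraints 10, 11, 13, and 15 give x5 − x3 ≥ 2, x3 − x4 ≥ -1, x4 − x1 ≥ 3, x1 − x5 ≥ -2.
Adding all 4 inequalities: the left sides telescope to 0, and the right sides sum to 2 + (-1) + 3 + (-2) = 2. So 0 ≥ 2, which is false.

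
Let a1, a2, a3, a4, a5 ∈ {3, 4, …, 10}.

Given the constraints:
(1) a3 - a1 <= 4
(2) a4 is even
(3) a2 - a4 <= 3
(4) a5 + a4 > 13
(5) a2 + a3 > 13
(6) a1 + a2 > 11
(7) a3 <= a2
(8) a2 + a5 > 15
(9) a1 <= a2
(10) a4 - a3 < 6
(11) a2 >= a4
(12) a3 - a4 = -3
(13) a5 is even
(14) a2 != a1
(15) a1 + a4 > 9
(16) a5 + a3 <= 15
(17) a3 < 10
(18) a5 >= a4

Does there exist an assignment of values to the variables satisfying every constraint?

Satisfiable

One satisfying assignment is a1 = 3, a2 = 9, a3 = 5, a4 = 8, a5 = 8.
For the less obvious constraints — constraint 1: a3 - a1 = 2; constraint 3: a2 - a4 = 1; constraint 4: a5 + a4 = 16 — and the others hold by inspection.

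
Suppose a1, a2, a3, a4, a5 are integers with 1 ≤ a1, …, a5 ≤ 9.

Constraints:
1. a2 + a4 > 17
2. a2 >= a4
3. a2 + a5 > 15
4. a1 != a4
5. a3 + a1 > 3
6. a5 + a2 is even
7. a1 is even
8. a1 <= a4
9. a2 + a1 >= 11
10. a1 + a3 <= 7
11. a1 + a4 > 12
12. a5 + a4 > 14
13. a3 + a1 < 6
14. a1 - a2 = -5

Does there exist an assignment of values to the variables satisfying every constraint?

Try a1 = 4, a2 = 9, a3 = 1, a4 = 9, a5 = 7.
Check constraint 1: a2 + a4 = 18; constraint 3: a2 + a5 = 16; constraint 5: a3 + a1 = 5. The remaining constraints are straightforward to verify.

Satisfiable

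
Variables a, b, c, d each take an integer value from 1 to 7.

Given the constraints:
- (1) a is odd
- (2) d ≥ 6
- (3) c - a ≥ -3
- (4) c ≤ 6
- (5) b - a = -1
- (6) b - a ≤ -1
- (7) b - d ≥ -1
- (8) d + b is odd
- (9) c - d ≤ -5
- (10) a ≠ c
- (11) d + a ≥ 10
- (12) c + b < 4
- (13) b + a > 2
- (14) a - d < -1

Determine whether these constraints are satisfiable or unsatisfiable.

Constraints 3, 6, 7, and 9 give d − c ≥ 5, c − a ≥ -3, a − b ≥ 1, b − d ≥ -1.
Adding all 4 inequalities: the left sides telescope to 0, and the right sides sum to 5 + (-3) + 1 + (-1) = 2. So 0 ≥ 2, which is false.

Unsatisfiable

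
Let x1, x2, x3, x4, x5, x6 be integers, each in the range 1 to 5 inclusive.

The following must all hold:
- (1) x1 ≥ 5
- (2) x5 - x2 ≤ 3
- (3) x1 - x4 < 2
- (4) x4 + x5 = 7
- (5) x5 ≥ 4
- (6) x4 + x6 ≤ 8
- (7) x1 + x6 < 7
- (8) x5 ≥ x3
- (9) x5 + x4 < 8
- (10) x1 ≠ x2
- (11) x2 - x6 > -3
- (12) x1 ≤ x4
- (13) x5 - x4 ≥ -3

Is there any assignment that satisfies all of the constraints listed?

Unsatisfiable

From constraints 1 and 12: x4 ≥ x1 ≥ 5. From constraint 5: x5 ≥ 4. Hence x4 + x5 ≥ 9. But constraint 4 requires x4 + x5 = 7, and 7 < 9. Contradiction.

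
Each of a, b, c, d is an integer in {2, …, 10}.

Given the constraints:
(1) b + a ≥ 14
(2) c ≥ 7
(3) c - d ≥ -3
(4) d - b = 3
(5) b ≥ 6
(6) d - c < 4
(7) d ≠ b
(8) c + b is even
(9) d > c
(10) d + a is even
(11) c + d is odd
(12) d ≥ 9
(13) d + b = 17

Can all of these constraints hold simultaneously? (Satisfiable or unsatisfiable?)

Satisfiable

The assignment a = 10, b = 7, c = 9, d = 10 works:
  constraint 1 holds since b + a = 17.
  constraint 3 holds since c - d = -1.
The rest check out directly.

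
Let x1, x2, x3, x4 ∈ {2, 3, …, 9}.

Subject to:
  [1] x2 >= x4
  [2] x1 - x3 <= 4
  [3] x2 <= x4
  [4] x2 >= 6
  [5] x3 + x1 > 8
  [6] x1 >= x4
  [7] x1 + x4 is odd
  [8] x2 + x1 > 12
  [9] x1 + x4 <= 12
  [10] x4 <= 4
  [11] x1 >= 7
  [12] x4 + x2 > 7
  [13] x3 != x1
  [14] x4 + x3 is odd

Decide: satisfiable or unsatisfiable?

From constraint 11: x1 ≥ 7. From constraints 3 and 4: x4 ≥ x2 ≥ 6. Hence x1 + x4 ≥ 13. But constraint 9 requires x1 + x4 ≤ 12, and 12 < 13. Contradiction.

Unsatisfiable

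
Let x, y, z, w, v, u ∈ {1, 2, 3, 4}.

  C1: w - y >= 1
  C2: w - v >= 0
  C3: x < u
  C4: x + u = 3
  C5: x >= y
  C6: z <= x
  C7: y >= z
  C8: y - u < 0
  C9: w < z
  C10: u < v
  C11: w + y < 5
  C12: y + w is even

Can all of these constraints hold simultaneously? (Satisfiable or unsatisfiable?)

Unsatisfiable

Constraints 2, 3, 6, 9, and 10 give x < u, u < v, v ≤ w, w < z, z ≤ x. Chaining: x < u < v ≤ w < z ≤ x, which forces x < x — impossible.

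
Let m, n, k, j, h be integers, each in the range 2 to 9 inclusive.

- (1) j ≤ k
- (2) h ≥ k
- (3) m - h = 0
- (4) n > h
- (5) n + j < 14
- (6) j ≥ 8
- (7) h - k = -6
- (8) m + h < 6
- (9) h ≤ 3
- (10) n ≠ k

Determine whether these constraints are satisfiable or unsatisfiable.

Unsatisfiable

From constraints 1 and 6: k ≥ j and j ≥ 8, so k ≥ 8. From constraints 2 and 9: k ≤ h and h ≤ 3, so k ≤ 3. But 3 < 8, so no value of k works.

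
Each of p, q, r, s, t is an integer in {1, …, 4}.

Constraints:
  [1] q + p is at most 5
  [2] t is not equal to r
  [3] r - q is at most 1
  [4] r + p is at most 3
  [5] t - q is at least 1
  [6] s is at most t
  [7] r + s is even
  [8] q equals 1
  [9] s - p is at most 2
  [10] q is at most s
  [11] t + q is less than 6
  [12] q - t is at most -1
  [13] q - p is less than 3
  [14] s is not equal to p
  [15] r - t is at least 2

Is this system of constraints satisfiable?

Unsatisfiable

Constraints 3, 12, and 15 give t − q ≥ 1, q − r ≥ -1, r − t ≥ 2.
Adding all 3 inequalities: the left sides telescope to 0, and the right sides sum to 1 + (-1) + 2 = 2. So 0 ≥ 2, which is false.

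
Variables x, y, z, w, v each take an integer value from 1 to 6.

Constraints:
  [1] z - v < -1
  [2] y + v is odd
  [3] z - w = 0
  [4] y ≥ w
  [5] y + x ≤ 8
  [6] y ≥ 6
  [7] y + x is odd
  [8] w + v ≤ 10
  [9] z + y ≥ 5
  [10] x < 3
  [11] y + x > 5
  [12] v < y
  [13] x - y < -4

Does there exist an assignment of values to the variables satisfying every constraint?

Setting (x, y, z, w, v) = (1, 6, 2, 2, 5) satisfies everything: constraint 1: z - v = -3; constraint 3: z - w = 0; constraint 5: y + x = 7, and the others follow.

Satisfiable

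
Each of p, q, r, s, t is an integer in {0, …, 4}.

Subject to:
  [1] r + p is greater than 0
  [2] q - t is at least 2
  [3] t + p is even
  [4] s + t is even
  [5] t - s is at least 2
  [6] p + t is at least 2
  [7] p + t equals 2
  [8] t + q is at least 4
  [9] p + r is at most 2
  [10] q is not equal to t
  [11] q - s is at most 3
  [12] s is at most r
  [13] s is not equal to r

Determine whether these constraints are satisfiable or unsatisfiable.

Unsatisfiable

Constraints 2, 5, and 11 give t − s ≥ 2, s − q ≥ -3, q − t ≥ 2.
Adding all 3 inequalities: the left sides telescope to 0, and the right sides sum to 2 + (-3) + 2 = 1. So 0 ≥ 1, which is false.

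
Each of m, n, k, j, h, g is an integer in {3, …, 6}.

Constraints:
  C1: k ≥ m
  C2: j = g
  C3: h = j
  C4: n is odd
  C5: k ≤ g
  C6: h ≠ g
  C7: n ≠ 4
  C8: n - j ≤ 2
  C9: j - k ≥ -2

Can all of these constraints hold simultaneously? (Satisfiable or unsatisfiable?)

From constraints 2 and 3, h = j = g, so h = g. But constraint 6 says h ≠ g. Contradiction.

Unsatisfiable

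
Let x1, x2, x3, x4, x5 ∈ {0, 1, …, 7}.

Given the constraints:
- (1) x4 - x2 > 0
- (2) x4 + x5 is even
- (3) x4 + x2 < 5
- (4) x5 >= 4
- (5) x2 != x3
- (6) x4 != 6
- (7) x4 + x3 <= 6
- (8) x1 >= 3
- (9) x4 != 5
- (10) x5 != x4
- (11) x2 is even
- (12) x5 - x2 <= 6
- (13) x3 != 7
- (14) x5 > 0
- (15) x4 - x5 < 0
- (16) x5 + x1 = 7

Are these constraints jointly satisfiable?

Satisfiable

Take x1 = 3, x2 = 0, x3 = 2, x4 = 2, x5 = 4. Then constraint 1: x4 - x2 = 2; constraint 3: x4 + x2 = 2, and every other listed constraint is also met.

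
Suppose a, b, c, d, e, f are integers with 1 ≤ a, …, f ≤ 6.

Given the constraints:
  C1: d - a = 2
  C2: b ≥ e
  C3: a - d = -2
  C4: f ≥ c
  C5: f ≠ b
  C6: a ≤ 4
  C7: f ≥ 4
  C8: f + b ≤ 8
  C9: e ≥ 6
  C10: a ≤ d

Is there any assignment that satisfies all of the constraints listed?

Unsatisfiable

From constraint 7: f ≥ 4. From constraints 2 and 9: b ≥ e ≥ 6. Hence f + b ≥ 10. But constraint 8 requires f + b ≤ 8, and 8 < 10. Contradiction.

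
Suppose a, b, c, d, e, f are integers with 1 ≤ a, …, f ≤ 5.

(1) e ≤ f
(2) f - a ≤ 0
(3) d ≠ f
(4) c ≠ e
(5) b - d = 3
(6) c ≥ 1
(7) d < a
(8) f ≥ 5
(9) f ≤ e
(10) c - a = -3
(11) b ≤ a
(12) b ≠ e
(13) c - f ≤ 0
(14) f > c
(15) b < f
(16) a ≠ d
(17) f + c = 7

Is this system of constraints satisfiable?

Setting (a, b, c, d, e, f) = (5, 4, 2, 1, 5, 5) satisfies everything: constraint 2: f - a = 0; constraint 5: b - d = 3, and the others follow.

Satisfiable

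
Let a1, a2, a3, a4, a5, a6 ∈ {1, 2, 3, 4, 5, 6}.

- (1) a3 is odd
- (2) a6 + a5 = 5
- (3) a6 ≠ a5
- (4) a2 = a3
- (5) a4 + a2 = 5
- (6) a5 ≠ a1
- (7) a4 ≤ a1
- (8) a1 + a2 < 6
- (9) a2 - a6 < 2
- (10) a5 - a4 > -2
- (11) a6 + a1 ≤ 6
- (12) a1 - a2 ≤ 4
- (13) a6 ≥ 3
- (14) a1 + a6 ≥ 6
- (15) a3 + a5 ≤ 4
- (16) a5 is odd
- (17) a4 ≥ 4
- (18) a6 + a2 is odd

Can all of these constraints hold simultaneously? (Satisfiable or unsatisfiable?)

Unsatisfiable

From constraint 13: a6 ≥ 3. From constraints 7 and 17: a1 ≥ a4 ≥ 4. Hence a6 + a1 ≥ 7. But constraint 11 requires a6 + a1 ≤ 6, and 6 < 7. Contradiction.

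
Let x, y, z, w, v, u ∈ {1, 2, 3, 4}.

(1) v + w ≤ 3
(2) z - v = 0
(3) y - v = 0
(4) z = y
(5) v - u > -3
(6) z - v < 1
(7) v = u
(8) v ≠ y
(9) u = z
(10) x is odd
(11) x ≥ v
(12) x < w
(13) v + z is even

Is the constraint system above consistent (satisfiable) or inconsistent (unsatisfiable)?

Unsatisfiable

From constraints 4, 7, and 9, v = u = z = y, so v = y. But constraint 8 says v ≠ y. Contradiction.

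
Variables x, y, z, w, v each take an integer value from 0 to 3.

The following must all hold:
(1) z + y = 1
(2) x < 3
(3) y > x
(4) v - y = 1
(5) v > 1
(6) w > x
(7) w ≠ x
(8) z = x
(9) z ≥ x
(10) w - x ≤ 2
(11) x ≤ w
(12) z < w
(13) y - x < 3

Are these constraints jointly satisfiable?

Satisfiable

One satisfying assignment is x = 0, y = 1, z = 0, w = 1, v = 2.
For the less obvious constraints — constraint 1: z + y = 1; constraint 4: v - y = 1; constraint 10: w - x = 1 — and the others hold by inspection.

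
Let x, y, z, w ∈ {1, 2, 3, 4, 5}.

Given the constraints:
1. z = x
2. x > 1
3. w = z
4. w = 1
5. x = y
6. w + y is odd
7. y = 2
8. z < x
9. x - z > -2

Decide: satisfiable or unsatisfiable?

Constraint 4 fixes w = 1 and constraint 7 fixes y = 2. Constraints 1, 3, and 5 give w = z = x = y, so w = y. But 1 ≠ 2 — contradiction.

Unsatisfiable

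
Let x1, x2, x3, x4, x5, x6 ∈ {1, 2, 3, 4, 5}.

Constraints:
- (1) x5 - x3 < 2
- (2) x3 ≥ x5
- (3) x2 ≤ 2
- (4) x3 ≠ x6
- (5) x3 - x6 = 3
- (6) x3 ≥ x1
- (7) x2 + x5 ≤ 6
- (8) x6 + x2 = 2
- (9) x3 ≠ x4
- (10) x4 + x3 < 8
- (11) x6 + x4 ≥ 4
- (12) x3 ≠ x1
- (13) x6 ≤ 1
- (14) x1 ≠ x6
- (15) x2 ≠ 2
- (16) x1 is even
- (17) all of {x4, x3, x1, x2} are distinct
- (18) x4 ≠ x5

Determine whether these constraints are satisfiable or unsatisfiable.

Take x1 = 2, x2 = 1, x3 = 4, x4 = 3, x5 = 4, x6 = 1. Then constraint 1: x5 - x3 = 0; constraint 5: x3 - x6 = 3; constraint 7: x2 + x5 = 5, and every other listed constraint is also met.

Satisfiable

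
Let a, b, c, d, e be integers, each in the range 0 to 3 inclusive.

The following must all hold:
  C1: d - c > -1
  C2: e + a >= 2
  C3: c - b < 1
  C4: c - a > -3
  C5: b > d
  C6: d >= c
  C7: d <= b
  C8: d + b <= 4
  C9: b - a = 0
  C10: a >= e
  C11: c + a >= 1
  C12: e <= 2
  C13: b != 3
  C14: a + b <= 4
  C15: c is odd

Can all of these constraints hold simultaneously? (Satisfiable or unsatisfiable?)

Setting (a, b, c, d, e) = (2, 2, 1, 1, 1) satisfies everything: constraint 1: d - c = 0; constraint 2: e + a = 3; constraint 3: c - b = -1, and the others follow.

Satisfiable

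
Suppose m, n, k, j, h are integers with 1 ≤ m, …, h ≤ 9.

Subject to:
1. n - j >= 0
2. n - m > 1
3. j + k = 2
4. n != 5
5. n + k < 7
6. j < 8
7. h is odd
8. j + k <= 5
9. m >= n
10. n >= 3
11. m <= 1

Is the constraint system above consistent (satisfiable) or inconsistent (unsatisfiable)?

Unsatisfiable

From constraint 10: n ≥ 3. From constraints 9 and 11: n ≤ m and m ≤ 1, so n ≤ 1. But 1 < 3, so no value of n works.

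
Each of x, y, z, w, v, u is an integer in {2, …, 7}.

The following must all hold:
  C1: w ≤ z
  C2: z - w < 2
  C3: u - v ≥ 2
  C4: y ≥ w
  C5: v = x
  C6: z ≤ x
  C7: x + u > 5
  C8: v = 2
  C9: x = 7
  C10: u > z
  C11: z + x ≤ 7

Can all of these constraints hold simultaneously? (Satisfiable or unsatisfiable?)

Unsatisfiable

Constraint 8 fixes v = 2 and constraint 9 fixes x = 7, but constraint 5 requires v = x. Since 2 ≠ 7, contradiction.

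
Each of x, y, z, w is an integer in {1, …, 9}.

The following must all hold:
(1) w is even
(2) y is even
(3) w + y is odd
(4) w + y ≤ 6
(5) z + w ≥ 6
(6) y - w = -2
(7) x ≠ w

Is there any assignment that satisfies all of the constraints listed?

Constraint 1 makes w even and constraint 2 makes y even, so w + y must be even. Constraint 3 says w + y is odd — contradiction.

Unsatisfiable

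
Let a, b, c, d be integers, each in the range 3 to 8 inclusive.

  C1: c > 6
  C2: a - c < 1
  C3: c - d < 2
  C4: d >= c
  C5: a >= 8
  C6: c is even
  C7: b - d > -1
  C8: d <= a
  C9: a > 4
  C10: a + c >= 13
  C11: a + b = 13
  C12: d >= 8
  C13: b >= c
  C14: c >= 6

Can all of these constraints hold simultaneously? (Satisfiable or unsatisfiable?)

Unsatisfiable

From constraints 8 and 12: a ≥ d ≥ 8. From constraints 13 and 14: b ≥ c ≥ 6. Hence a + b ≥ 14. But constraint 11 requires a + b = 13, and 13 < 14. Contradiction.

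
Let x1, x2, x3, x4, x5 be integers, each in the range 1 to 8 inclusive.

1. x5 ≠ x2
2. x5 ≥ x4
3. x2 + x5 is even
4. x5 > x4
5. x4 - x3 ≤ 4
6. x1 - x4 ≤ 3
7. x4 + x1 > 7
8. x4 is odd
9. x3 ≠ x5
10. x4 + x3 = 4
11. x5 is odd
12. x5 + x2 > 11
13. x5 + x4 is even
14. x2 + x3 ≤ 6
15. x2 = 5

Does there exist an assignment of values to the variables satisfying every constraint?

Satisfiable

Setting (x1, x2, x3, x4, x5) = (5, 5, 1, 3, 7) satisfies everything: constraint 5: x4 - x3 = 2; constraint 6: x1 - x4 = 2, and the others follow.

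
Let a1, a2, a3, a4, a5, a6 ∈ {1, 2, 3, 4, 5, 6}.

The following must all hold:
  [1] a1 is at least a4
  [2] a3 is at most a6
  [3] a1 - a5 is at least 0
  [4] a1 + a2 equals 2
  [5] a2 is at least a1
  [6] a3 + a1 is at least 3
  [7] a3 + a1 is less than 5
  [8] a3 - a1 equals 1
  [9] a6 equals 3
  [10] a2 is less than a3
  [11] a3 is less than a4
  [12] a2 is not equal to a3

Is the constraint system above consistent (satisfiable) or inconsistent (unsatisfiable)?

Constraints 1, 5, 10, and 11 give a4 ≤ a1, a1 ≤ a2, a2 < a3, a3 < a4. Chaining: a4 ≤ a1 ≤ a2 < a3 < a4, which forces a4 < a4 — impossible.

Unsatisfiable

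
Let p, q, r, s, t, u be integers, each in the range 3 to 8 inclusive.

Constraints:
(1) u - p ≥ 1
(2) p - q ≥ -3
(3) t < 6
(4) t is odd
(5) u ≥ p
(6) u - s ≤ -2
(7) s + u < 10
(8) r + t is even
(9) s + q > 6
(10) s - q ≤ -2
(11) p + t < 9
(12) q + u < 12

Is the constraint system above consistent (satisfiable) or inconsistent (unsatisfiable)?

Constraints 1, 2, 6, and 10 give s − u ≥ 2, u − p ≥ 1, p − q ≥ -3, q − s ≥ 2.
Adding all 4 inequalities: the left sides telescope to 0, and the right sides sum to 2 + 1 + (-3) + 2 = 2. So 0 ≥ 2, which is false.

Unsatisfiable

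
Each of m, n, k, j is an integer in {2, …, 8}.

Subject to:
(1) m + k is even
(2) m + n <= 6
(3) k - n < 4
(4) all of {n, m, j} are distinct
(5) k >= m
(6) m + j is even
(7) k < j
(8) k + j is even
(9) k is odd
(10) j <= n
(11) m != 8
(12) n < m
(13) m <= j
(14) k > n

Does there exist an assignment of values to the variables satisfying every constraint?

Constraints 5, 7, 10, and 12 give k < j, j ≤ n, n < m, m ≤ k. Chaining: k < j ≤ n < m ≤ k, which forces k < k — impossible.

Unsatisfiable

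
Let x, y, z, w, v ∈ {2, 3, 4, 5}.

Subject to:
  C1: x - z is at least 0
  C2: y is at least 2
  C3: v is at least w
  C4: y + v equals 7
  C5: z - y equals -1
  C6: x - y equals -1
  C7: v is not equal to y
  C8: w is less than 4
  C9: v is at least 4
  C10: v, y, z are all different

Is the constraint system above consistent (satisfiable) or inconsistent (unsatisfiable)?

Try x = 2, y = 3, z = 2, w = 2, v = 4.
Check constraint 1: x - z = 0; constraint 4: y + v = 7; constraint 5: z - y = -1. The remaining constraints are straightforward to verify.

Satisfiable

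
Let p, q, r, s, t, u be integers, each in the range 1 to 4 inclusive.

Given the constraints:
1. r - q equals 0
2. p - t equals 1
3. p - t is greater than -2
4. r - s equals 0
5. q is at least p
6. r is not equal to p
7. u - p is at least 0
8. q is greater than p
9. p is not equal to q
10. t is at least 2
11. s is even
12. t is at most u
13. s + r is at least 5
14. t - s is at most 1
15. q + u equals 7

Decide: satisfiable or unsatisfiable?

Satisfiable

One satisfying assignment is p = 3, q = 4, r = 4, s = 4, t = 2, u = 3.
For the less obvious constraints — constraint 1: r - q = 0; constraint 2: p - t = 1 — and the others hold by inspection.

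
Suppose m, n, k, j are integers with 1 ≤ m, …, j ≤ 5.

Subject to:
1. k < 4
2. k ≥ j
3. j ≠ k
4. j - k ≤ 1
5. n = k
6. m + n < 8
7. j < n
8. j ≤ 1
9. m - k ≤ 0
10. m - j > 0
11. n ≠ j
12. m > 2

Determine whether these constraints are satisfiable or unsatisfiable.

Satisfiable

One satisfying assignment is m = 3, n = 3, k = 3, j = 1.
For the less obvious constraints — constraint 4: j - k = -2; constraint 6: m + n = 6 — and the others hold by inspection.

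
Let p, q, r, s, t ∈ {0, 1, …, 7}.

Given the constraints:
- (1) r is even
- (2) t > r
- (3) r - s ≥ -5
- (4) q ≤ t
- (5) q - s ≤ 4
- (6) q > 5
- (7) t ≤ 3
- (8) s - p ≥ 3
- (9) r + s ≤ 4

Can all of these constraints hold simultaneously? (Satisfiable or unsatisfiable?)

From constraint 6: q ≥ 6. From constraints 4 and 7: q ≤ t and t ≤ 3, so q ≤ 3. But 3 < 6, so no value of q works.

Unsatisfiable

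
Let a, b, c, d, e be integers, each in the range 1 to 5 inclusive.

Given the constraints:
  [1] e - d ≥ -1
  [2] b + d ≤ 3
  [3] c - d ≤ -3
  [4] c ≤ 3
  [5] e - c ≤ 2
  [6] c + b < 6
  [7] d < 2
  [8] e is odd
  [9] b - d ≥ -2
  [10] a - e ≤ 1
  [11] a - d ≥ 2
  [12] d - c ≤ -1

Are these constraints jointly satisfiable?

Constraints 3, 5, 10, and 11 give c − e ≥ -2, e − a ≥ -1, a − d ≥ 2, d − c ≥ 3.
Adding all 4 inequalities: the left sides telescope to 0, and the right sides sum to (-2) + (-1) + 2 + 3 = 2. So 0 ≥ 2, which is false.

Unsatisfiable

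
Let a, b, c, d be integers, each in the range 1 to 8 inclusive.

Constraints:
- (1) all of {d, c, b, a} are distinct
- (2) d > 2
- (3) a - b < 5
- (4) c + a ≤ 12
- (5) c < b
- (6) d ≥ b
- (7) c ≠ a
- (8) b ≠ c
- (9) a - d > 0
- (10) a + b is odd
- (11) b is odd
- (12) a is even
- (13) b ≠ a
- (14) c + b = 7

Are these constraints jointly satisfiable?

Satisfiable

One satisfying assignment is a = 8, b = 5, c = 2, d = 6.
For the less obvious constraints — constraint 3: a - b = 3; constraint 4: c + a = 10; constraint 9: a - d = 2 — and the others hold by inspection.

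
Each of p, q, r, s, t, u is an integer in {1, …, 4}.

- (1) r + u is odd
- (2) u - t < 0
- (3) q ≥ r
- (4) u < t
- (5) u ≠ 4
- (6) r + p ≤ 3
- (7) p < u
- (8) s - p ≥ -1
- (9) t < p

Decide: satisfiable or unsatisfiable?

Unsatisfiable

Constraints 4, 7, and 9 give u < t, t < p, p < u. Chaining: u < t < p < u, which forces u < u — impossible.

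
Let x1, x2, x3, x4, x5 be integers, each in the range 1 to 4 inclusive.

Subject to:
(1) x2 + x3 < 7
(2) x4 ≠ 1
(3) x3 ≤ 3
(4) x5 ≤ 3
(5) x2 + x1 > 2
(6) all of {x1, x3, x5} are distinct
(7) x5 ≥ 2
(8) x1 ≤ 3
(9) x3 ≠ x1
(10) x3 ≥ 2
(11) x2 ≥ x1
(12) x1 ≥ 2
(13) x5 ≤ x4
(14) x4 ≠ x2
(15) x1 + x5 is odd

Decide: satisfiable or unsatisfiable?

Constraints 3, 4, 7, 8, 10, and 12 confine each of x1, x3, x5 to the 2 values {2, 3}.
Constraint 6 requires all 3 of them to be distinct, but only 2 values are available — impossible by the pigeonhole principle.

Unsatisfiable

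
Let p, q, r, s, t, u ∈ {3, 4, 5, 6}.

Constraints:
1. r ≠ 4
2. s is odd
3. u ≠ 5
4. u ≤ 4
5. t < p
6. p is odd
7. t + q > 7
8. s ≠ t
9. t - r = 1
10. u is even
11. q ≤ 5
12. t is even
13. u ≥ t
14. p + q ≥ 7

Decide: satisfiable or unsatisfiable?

Try p = 5, q = 4, r = 3, s = 3, t = 4, u = 4.
Check constraint 7: t + q = 8; constraint 9: t - r = 1; constraint 14: p + q = 9. The remaining constraints are straightforward to verify.

Satisfiable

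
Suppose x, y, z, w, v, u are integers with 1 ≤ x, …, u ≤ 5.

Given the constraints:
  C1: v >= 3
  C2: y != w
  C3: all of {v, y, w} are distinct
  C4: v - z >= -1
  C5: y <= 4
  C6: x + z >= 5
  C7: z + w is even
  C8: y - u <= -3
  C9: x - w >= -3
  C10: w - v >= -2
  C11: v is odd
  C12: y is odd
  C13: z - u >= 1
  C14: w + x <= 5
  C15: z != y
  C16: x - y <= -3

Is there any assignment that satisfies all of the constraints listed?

Unsatisfiable

Constraints 4, 8, 9, 10, 13, and 16 give y − x ≥ 3, x − w ≥ -3, w − v ≥ -2, v − z ≥ -1, z − u ≥ 1, u − y ≥ 3.
Adding all 6 inequalities: the left sides telescope to 0, and the right sides sum to 3 + (-3) + (-2) + (-1) + 1 + 3 = 1. So 0 ≥ 1, which is false.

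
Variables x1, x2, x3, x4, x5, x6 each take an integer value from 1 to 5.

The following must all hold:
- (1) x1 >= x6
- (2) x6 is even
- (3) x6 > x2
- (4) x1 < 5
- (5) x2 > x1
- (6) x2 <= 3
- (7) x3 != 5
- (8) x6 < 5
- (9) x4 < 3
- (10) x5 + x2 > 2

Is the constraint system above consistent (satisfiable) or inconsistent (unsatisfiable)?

Unsatisfiable

Constraints 1, 3, and 5 give x2 < x6, x6 ≤ x1, x1 < x2. Chaining: x2 < x6 ≤ x1 < x2, which forces x2 < x2 — impossible.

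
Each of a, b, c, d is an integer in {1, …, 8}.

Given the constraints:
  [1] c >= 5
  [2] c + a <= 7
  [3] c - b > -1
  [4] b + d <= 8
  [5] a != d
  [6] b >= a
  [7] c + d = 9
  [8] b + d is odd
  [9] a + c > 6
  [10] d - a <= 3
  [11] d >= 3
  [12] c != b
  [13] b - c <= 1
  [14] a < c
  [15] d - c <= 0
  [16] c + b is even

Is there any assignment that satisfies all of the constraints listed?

Satisfiable

The assignment a = 1, b = 4, c = 6, d = 3 works:
  constraint 2 holds since c + a = 7.
  constraint 3 holds since c - b = 2.
  constraint 4 holds since b + d = 7.
The rest check out directly.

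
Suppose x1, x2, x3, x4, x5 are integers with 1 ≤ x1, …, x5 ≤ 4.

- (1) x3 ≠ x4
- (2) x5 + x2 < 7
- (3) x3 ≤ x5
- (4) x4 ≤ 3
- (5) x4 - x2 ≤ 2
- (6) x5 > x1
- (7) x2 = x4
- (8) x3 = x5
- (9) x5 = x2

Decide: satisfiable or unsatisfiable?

From constraints 7, 8, and 9, x3 = x5 = x2 = x4, so x3 = x4. But constraint 1 says x3 ≠ x4. Contradiction.

Unsatisfiable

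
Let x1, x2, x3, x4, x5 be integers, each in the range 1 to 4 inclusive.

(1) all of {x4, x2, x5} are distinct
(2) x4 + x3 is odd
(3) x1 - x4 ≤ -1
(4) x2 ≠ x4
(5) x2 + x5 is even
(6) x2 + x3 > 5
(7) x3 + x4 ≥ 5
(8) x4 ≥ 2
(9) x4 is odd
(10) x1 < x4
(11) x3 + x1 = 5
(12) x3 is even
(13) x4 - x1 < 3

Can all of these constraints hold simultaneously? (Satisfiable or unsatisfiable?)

Try x1 = 1, x2 = 2, x3 = 4, x4 = 3, x5 = 4.
Check constraint 3: x1 - x4 = -2; constraint 6: x2 + x3 = 6. The remaining constraints are straightforward to verify.

Satisfiable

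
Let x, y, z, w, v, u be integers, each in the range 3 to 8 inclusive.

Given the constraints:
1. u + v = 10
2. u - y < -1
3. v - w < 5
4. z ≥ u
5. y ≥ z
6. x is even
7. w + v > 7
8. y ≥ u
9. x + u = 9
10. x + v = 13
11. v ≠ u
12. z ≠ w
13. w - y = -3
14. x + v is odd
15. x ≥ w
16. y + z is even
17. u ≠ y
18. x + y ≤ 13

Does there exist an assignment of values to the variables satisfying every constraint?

The assignment x = 6, y = 6, z = 4, w = 3, v = 7, u = 3 works:
  constraint 1 holds since u + v = 10.
  constraint 2 holds since u - y = -3.
The rest check out directly.

Satisfiable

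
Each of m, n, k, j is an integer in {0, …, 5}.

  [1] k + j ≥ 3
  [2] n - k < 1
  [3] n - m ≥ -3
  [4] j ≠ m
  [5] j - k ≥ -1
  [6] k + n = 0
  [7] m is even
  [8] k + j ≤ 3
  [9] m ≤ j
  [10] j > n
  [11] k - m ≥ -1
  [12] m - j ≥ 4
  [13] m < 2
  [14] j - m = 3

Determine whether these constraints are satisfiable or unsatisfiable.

Unsatisfiable

Constraints 5, 11, and 12 give k − m ≥ -1, m − j ≥ 4, j − k ≥ -1.
Adding all 3 inequalities: the left sides telescope to 0, and the right sides sum to (-1) + 4 + (-1) = 2. So 0 ≥ 2, which is false.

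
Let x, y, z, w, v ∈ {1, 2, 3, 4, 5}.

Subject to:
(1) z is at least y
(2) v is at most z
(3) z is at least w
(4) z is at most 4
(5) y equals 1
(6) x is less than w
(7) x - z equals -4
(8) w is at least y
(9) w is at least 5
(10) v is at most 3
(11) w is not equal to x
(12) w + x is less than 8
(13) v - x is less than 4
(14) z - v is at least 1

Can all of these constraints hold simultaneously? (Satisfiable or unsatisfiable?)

From constraints 3 and 9: z ≥ w and w ≥ 5, so z ≥ 5. From constraint 4: z ≤ 4. But 4 < 5, so no value of z works.

Unsatisfiable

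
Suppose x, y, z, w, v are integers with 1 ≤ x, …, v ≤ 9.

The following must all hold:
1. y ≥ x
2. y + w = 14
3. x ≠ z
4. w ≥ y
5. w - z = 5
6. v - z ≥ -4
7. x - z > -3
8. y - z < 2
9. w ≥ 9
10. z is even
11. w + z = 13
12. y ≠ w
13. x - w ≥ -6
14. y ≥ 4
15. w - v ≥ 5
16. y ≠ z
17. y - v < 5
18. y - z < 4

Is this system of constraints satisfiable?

Satisfiable

The assignment x = 3, y = 5, z = 4, w = 9, v = 1 works:
  constraint 2 holds since y + w = 14.
  constraint 5 holds since w - z = 5.
The rest check out directly.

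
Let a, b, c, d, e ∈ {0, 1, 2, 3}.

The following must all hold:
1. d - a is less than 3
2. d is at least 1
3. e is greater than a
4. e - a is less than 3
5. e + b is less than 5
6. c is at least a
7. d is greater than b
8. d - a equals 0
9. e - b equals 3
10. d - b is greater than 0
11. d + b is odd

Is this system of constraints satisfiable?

Setting (a, b, c, d, e) = (1, 0, 3, 1, 3) satisfies everything: constraint 1: d - a = 0; constraint 4: e - a = 2, and the others follow.

Satisfiable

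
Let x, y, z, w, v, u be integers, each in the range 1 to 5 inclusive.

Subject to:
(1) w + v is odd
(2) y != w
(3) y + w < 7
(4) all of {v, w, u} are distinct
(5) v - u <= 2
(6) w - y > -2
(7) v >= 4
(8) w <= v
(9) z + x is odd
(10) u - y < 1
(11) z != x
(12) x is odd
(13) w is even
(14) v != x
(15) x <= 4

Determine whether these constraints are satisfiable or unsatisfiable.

The assignment x = 1, y = 3, z = 2, w = 2, v = 5, u = 3 works:
  constraint 3 holds since y + w = 5.
  constraint 5 holds since v - u = 2.
  constraint 6 holds since w - y = -1.
The rest check out directly.

Satisfiable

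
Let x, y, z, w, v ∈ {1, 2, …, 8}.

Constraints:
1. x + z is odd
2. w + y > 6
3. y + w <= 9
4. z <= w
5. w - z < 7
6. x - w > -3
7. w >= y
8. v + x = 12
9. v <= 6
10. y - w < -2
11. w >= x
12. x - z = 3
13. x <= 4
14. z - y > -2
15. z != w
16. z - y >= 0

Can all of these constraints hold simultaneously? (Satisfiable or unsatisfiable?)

From constraint 9: v ≤ 6. From constraint 13: x ≤ 4. Hence v + x ≤ 10. But constraint 8 requires v + x = 12, and 12 > 10. Contradiction.

Unsatisfiable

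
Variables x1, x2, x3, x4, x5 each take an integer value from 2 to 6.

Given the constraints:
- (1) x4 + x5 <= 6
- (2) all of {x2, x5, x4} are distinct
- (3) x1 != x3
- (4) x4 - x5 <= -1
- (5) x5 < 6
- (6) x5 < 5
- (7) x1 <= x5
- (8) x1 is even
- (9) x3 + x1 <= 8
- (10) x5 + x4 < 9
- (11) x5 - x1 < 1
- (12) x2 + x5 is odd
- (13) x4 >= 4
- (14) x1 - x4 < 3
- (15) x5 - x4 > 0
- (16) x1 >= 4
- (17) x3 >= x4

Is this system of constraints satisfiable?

From constraint 13: x4 ≥ 4. From constraints 7 and 16: x5 ≥ x1 ≥ 4. Hence x4 + x5 ≥ 8. But constraint 1 requires x4 + x5 ≤ 6, and 6 < 8. Contradiction.

Unsatisfiable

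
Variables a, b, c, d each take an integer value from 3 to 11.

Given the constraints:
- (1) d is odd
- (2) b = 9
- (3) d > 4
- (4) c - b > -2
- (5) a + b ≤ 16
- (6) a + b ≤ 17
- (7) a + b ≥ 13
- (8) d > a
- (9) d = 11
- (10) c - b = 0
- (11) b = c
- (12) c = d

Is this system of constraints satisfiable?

Constraint 2 fixes b = 9 and constraint 9 fixes d = 11. Constraints 11 and 12 give b = c = d, so b = d. But 9 ≠ 11 — contradiction.

Unsatisfiable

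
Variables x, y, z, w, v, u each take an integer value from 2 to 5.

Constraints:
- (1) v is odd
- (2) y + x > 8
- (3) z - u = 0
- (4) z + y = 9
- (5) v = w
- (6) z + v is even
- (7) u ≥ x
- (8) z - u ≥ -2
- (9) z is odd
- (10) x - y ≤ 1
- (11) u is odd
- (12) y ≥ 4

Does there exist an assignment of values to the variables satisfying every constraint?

One satisfying assignment is x = 5, y = 4, z = 5, w = 5, v = 5, u = 5.
For the less obvious constraints — constraint 2: y + x = 9; constraint 3: z - u = 0 — and the others hold by inspection.

Satisfiable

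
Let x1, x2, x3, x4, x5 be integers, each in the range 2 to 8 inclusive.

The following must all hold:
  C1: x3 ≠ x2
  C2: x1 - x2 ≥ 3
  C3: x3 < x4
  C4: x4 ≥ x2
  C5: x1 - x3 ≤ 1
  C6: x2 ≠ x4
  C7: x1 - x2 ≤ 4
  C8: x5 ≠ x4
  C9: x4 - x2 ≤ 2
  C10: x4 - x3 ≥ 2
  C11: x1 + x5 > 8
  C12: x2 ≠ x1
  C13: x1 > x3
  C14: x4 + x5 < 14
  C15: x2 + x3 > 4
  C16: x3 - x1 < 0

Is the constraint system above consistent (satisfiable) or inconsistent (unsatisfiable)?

Constraints 2, 5, 9, and 10 give x2 − x4 ≥ -2, x4 − x3 ≥ 2, x3 − x1 ≥ -1, x1 − x2 ≥ 3.
Adding all 4 inequalities: the left sides telescope to 0, and the right sides sum to (-2) + 2 + (-1) + 3 = 2. So 0 ≥ 2, which is false.

Unsatisfiable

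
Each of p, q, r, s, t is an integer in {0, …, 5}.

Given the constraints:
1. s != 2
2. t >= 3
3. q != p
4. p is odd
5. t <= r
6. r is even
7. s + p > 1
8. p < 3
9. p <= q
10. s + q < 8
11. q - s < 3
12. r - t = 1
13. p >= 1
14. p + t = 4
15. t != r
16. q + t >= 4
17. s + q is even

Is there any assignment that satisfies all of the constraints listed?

The assignment p = 1, q = 3, r = 4, s = 3, t = 3 works:
  constraint 7 holds since s + p = 4.
  constraint 10 holds since s + q = 6.
The rest check out directly.

Satisfiable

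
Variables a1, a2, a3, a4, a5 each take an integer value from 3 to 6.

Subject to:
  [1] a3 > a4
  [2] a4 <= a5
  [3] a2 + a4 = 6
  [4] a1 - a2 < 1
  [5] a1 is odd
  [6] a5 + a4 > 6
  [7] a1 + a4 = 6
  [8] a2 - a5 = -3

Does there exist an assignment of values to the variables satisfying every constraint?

The assignment a1 = 3, a2 = 3, a3 = 5, a4 = 3, a5 = 6 works:
  constraint 3 holds since a2 + a4 = 6.
  constraint 4 holds since a1 - a2 = 0.
  constraint 6 holds since a5 + a4 = 9.
The rest check out directly.

Satisfiable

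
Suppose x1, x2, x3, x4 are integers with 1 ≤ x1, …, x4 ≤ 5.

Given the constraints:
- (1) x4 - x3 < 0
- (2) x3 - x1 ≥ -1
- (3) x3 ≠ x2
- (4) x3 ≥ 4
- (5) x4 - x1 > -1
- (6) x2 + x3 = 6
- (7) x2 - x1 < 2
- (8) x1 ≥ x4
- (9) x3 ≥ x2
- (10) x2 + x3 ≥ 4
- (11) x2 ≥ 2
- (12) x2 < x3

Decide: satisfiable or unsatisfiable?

Take x1 = 3, x2 = 2, x3 = 4, x4 = 3. Then constraint 1: x4 - x3 = -1; constraint 2: x3 - x1 = 1; constraint 5: x4 - x1 = 0, and every other listed constraint is also met.

Satisfiable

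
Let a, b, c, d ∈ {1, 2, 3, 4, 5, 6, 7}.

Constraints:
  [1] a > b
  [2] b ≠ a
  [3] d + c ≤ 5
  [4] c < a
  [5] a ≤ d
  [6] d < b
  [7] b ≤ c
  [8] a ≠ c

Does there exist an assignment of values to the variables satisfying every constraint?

Unsatisfiable

Constraints 4, 5, 6, and 7 give d < b, b ≤ c, c < a, a ≤ d. Chaining: d < b ≤ c < a ≤ d, which forces d < d — impossible.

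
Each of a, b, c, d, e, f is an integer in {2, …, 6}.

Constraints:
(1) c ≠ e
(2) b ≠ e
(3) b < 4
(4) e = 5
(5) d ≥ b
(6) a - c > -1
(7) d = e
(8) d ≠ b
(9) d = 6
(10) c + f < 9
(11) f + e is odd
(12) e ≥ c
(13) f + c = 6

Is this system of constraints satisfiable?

Unsatisfiable

Constraint 9 fixes d = 6 and constraint 4 fixes e = 5, but constraint 7 requires d = e. Since 6 ≠ 5, contradiction.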